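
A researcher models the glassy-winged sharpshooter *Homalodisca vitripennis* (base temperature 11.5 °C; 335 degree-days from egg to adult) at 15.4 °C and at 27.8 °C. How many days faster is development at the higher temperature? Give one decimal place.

65.3 days

At 15.4 °C: 335 / (15.4 − 11.5) = 335 / 3.9 = 85.897 d.
At 27.8 °C: 335 / (27.8 − 11.5) = 335 / 16.3 = 20.552 d.
Difference = |85.897 − 20.552| = 65.345 ≈ 65.3 days.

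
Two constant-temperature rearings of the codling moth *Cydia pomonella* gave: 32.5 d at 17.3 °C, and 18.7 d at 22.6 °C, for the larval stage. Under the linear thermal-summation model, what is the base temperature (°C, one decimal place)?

10.1 °C

Under the model K = D·(T − T_b), so D₁·(T₁ − T_b) = D₂·(T₂ − T_b).
32.5·(17.3 − T_b) = 18.7·(22.6 − T_b)
T_b = (32.5·17.3 − 18.7·22.6) / (32.5 − 18.7) = 139.63 / 13.8 = 10.118 °C ≈ 10.1 °C.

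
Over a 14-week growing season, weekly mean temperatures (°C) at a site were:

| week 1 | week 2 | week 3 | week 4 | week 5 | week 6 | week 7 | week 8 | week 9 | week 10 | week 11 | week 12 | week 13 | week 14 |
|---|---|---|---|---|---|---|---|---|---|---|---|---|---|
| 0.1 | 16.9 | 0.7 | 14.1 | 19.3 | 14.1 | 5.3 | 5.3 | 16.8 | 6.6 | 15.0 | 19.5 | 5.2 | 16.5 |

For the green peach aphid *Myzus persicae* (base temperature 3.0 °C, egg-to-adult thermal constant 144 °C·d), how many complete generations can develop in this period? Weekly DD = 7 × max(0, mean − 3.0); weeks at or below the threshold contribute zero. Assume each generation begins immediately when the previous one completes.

5 generations

Weekly DD (7 × max(0, T̄ − 3.0)): 0.0, 97.3, 0.0, 77.7, 114.1, 77.7, 16.1, 16.1, 96.6, 25.2, 84.0, 115.5, 15.4, 94.5.
Season total = 830.2 DD.
Complete generations = ⌊830.2 / 144⌋ = 5.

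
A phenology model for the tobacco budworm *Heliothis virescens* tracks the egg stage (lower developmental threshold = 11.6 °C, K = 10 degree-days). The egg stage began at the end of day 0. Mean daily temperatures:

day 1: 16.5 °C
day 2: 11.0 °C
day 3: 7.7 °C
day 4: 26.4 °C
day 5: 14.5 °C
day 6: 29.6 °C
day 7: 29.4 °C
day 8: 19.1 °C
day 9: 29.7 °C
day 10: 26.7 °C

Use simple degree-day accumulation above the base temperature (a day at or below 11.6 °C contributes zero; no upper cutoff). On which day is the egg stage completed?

Daily DD above 11.6 °C: 4.9, 0.0, 0.0, 14.8, 2.9, 18.0, 17.8, 7.5, 18.1, 15.1.
Cumulative: 4.9, 4.9, 4.9, 19.7, 22.6, 40.6, 58.4, 65.9, 84.0, 99.1.
The total first reaches 10 DD on day 4.

day 4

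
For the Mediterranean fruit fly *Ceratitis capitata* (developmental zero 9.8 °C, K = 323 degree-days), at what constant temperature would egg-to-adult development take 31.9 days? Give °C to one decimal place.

19.9 °C

Required daily accumulation = 323 / 31.9 = 10.125 DD/day.
T = T_base + 10.125 = 9.8 + 10.125 = 19.925 ≈ 19.9 °C.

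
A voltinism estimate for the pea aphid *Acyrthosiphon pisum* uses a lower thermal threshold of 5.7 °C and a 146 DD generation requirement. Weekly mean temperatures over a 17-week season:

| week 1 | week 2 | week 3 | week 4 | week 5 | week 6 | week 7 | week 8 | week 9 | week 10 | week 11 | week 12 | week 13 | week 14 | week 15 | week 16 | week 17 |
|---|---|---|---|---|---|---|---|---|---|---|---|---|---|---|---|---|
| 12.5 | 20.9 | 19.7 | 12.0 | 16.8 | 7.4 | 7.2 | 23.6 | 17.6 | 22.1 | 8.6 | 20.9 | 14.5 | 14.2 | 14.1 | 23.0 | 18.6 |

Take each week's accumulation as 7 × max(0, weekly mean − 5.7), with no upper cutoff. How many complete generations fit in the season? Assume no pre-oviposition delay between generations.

8 generations

Weekly DD (7 × max(0, T̄ − 5.7)): 47.6, 106.4, 98.0, 44.1, 77.7, 11.9, 10.5, 125.3, 83.3, 114.8, 20.3, 106.4, 61.6, 59.5, 58.8, 121.1, 90.3.
Season total = 1237.6 DD.
Complete generations = ⌊1237.6 / 146⌋ = 8.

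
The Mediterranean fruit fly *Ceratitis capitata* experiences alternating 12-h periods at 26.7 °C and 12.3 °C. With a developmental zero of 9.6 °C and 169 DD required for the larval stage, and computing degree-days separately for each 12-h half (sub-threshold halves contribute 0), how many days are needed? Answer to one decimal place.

Day half: max(0, 26.7 − 9.6) × 0.5 = 17.1 × 0.5 = 8.55 DD.
Night half: max(0, 12.3 − 9.6) × 0.5 = 2.7 × 0.5 = 1.35 DD.
Per 24 h: 9.90 DD/day.
Duration = 169 / 9.90 = 17.071 ≈ 17.1 days.

17.1 days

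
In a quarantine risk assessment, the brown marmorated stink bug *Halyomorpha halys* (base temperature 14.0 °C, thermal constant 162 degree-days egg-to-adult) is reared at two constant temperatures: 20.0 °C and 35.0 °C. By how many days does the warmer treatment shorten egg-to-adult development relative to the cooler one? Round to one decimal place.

19.3 days

At 20.0 °C: 162 / (20.0 − 14.0) = 162 / 6.0 = 27.000 d.
At 35.0 °C: 162 / (35.0 − 14.0) = 162 / 21.0 = 7.714 d.
Difference = |27.000 − 7.714| = 19.286 ≈ 19.3 days.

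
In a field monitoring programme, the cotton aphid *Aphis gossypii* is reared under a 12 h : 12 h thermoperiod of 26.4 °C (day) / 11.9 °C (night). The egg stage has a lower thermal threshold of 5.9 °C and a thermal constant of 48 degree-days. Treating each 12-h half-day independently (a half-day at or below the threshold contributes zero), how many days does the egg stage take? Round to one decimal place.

Day half: max(0, 26.4 − 5.9) × 0.5 = 20.5 × 0.5 = 10.25 DD.
Night half: max(0, 11.9 − 5.9) × 0.5 = 6.0 × 0.5 = 3.00 DD.
Per 24 h: 13.25 DD/day.
Duration = 48 / 13.25 = 3.623 ≈ 3.6 days.

3.6 days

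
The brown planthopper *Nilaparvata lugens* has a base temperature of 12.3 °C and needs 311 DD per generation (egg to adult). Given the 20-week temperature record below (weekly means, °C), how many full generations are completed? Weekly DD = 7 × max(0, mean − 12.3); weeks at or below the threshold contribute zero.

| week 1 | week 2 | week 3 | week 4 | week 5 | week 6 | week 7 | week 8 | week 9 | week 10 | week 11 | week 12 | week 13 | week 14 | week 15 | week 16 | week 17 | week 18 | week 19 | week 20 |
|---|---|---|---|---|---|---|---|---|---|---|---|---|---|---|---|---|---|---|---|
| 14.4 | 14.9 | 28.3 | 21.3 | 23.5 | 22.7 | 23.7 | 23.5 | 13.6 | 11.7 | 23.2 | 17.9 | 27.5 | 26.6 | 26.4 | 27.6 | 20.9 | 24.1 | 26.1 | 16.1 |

Weekly DD (7 × max(0, T̄ − 12.3)): 14.7, 18.2, 112.0, 63.0, 78.4, 72.8, 79.8, 78.4, 9.1, 0.0, 76.3, 39.2, 106.4, 100.1, 98.7, 107.1, 60.2, 82.6, 96.6, 26.6.
Season total = 1320.2 DD.
Complete generations = ⌊1320.2 / 311⌋ = 4.

4 generations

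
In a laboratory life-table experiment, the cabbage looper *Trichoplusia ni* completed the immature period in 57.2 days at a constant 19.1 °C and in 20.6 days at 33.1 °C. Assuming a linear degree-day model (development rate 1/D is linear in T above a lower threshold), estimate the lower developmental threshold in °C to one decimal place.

11.2 °C

Equal thermal constants: D₁(T₁ − T_b) = D₂(T₂ − T_b).
57.2·(19.1 − T_b) = 20.6·(33.1 − T_b)
T_b = (57.2·19.1 − 20.6·33.1) / (57.2 − 20.6) = 410.66 / 36.6 = 11.220 °C ≈ 11.2 °C.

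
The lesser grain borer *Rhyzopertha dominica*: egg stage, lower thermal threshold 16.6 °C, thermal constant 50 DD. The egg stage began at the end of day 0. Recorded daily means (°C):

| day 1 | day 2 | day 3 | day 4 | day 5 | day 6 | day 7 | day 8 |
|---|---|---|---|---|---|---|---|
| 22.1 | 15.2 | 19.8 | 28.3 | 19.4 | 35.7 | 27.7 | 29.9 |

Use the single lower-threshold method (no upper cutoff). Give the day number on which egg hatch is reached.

Daily DD above 16.6 °C: 5.5, 0.0, 3.2, 11.7, 2.8, 19.1, 11.1, 13.3.
Cumulative: 5.5, 5.5, 8.7, 20.4, 23.2, 42.3, 53.4, 66.7.
The total first reaches 50 DD on day 7.

day 7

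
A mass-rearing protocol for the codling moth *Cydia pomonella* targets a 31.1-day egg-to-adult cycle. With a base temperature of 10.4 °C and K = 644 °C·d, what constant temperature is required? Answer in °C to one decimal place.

Required daily accumulation = 644 / 31.1 = 20.707 DD/day.
T = T_base + 20.707 = 10.4 + 20.707 = 31.107 ≈ 31.1 °C.

31.1 °C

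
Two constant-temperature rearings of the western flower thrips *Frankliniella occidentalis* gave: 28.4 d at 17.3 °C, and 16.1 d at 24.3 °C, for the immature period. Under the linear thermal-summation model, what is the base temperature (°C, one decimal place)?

Under the model K = D·(T − T_b), so D₁·(T₁ − T_b) = D₂·(T₂ − T_b).
28.4·(17.3 − T_b) = 16.1·(24.3 − T_b)
T_b = (28.4·17.3 − 16.1·24.3) / (28.4 − 16.1) = 100.09 / 12.3 = 8.137 °C ≈ 8.1 °C.

8.1 °C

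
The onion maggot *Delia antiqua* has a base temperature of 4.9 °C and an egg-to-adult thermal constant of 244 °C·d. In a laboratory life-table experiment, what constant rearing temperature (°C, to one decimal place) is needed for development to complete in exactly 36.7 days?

11.5 °C

Required daily accumulation = 244 / 36.7 = 6.649 DD/day.
T = T_base + 6.649 = 4.9 + 6.649 = 11.549 ≈ 11.5 °C.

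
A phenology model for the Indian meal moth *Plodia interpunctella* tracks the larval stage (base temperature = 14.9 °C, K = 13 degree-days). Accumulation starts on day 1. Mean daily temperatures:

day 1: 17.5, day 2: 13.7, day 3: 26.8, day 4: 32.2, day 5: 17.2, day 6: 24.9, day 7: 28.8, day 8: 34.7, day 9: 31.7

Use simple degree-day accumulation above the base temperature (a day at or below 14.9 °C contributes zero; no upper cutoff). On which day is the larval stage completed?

Daily DD above 14.9 °C: 2.6, 0.0, 11.9, 17.3, 2.3, 10.0, 13.9, 19.8, 16.8.
Cumulative: 2.6, 2.6, 14.5, 31.8, 34.1, 44.1, 58.0, 77.8, 94.6.
The total first reaches 13 DD on day 3.

day 3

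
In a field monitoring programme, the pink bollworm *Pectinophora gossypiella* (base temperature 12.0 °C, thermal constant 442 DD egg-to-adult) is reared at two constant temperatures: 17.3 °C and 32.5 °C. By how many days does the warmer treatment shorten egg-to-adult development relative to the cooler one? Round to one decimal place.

61.8 days

At 17.3 °C: 442 / (17.3 − 12.0) = 442 / 5.3 = 83.396 d.
At 32.5 °C: 442 / (32.5 − 12.0) = 442 / 20.5 = 21.561 d.
Difference = |83.396 − 21.561| = 61.835 ≈ 61.8 days.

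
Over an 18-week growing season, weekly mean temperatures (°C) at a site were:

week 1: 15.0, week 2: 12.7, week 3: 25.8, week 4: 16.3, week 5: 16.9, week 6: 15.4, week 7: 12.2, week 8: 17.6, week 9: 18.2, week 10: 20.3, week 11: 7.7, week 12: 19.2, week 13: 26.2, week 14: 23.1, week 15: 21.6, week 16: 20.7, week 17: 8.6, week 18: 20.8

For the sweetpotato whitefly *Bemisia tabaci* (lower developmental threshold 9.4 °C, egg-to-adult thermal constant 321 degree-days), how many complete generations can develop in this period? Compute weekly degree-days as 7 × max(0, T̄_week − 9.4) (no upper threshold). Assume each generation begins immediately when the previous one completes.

Weekly DD (7 × max(0, T̄ − 9.4)): 39.2, 23.1, 114.8, 48.3, 52.5, 42.0, 19.6, 57.4, 61.6, 76.3, 0.0, 68.6, 117.6, 95.9, 85.4, 79.1, 0.0, 79.8.
Season total = 1061.2 DD.
Complete generations = ⌊1061.2 / 321⌋ = 3.

3 generations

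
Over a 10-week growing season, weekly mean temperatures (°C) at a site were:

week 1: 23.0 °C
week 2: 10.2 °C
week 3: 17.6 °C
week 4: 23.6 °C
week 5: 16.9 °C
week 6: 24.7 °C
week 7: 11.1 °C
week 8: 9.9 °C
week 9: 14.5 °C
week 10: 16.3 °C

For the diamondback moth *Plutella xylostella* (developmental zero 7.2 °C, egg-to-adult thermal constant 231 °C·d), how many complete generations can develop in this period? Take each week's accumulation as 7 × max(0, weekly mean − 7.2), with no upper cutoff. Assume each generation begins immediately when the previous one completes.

Weekly DD (7 × max(0, T̄ − 7.2)): 110.6, 21.0, 72.8, 114.8, 67.9, 122.5, 27.3, 18.9, 51.1, 63.7.
Season total = 670.6 DD.
Complete generations = ⌊670.6 / 231⌋ = 2.

2 generations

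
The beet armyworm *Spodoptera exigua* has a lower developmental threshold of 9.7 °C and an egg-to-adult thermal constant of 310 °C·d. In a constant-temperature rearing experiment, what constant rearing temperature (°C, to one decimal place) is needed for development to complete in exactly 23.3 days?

Required daily accumulation = 310 / 23.3 = 13.305 DD/day.
T = T_base + 13.305 = 9.7 + 13.305 = 23.005 ≈ 23.0 °C.

23.0 °C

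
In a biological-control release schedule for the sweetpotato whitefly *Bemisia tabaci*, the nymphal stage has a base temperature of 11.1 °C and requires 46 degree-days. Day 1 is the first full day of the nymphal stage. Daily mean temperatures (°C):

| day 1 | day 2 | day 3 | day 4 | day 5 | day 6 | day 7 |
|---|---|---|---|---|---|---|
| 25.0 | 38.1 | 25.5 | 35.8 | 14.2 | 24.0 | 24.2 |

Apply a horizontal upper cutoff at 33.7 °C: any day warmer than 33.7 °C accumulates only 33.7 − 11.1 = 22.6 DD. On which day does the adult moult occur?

day 3

Daily DD above 11.1 °C (capped at 22.6): 13.9, 22.6, 14.4, 22.6, 3.1, 12.9, 13.1.
Cumulative: 13.9, 36.5, 50.9, 73.5, 76.6, 89.5, 102.6.
The total first reaches 46 DD on day 3.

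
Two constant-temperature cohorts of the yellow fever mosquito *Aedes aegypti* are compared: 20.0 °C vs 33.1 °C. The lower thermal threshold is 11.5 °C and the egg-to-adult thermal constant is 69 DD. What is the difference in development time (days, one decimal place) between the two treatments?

At 20.0 °C: 69 / (20.0 − 11.5) = 69 / 8.5 = 8.118 d.
At 33.1 °C: 69 / (33.1 − 11.5) = 69 / 21.6 = 3.194 d.
Difference = |8.118 − 3.194| = 4.923 ≈ 4.9 days.

4.9 days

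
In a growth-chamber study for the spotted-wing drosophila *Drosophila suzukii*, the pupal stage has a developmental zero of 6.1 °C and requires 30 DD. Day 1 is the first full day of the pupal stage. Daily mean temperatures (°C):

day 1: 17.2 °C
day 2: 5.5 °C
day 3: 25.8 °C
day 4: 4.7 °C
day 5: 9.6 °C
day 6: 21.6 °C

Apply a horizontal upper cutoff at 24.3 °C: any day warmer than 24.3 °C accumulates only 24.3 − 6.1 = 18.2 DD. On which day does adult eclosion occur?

day 5

Daily DD above 6.1 °C (capped at 18.2): 11.1, 0.0, 18.2, 0.0, 3.5, 15.5.
Cumulative: 11.1, 11.1, 29.3, 29.3, 32.8, 48.3.
The total first reaches 30 DD on day 5.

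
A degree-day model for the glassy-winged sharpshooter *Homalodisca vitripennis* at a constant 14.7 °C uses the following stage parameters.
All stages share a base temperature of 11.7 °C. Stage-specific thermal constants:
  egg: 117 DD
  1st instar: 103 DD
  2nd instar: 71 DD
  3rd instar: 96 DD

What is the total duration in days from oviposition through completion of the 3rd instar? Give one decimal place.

129.0 days

Daily accumulation at 14.7 °C = 14.7 − 11.7 = 3.0 DD/day.
Total K = 117 + 103 + 71 + 96 = 387 DD.
Total duration = 387 / 3.0 = 129.000 ≈ 129.0 days.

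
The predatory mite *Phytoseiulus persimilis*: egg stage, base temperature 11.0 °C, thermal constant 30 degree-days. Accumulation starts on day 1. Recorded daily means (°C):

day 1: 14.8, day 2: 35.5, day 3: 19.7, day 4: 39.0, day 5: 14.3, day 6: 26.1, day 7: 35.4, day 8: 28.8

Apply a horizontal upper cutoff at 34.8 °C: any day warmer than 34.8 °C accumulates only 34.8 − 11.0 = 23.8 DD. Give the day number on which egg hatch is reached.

Daily DD above 11.0 °C (capped at 23.8): 3.8, 23.8, 8.7, 23.8, 3.3, 15.1, 23.8, 17.8.
Cumulative: 3.8, 27.6, 36.3, 60.1, 63.4, 78.5, 102.3, 120.1.
The total first reaches 30 DD on day 3.

day 3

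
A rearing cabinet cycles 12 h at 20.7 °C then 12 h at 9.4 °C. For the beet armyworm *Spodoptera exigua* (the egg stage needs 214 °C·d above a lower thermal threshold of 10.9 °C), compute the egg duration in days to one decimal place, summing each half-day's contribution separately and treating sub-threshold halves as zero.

43.7 days

Day half: max(0, 20.7 − 10.9) × 0.5 = 9.8 × 0.5 = 4.90 DD.
Night half: max(0, 9.4 − 10.9) × 0.5 = 0.0 × 0.5 = 0.00 DD.
Per 24 h: 4.90 DD/day.
Duration = 214 / 4.90 = 43.673 ≈ 43.7 days.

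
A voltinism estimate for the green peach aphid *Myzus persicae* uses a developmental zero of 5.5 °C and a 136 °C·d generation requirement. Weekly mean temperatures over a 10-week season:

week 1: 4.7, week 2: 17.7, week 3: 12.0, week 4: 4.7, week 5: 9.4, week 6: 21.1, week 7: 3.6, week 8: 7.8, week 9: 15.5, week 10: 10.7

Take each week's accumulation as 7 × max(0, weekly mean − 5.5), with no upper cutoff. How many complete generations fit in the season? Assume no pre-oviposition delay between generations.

Weekly DD (7 × max(0, T̄ − 5.5)): 0.0, 85.4, 45.5, 0.0, 27.3, 109.2, 0.0, 16.1, 70.0, 36.4.
Season total = 389.9 DD.
Complete generations = ⌊389.9 / 136⌋ = 2.

2 generations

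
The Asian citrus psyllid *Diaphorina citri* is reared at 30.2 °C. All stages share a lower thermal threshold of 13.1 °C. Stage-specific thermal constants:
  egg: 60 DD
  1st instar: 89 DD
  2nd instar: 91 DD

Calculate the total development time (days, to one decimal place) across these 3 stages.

Daily accumulation at 30.2 °C = 30.2 − 13.1 = 17.1 DD/day.
Total K = 60 + 89 + 91 = 240 DD.
Total duration = 240 / 17.1 = 14.035 ≈ 14.0 days.

14.0 days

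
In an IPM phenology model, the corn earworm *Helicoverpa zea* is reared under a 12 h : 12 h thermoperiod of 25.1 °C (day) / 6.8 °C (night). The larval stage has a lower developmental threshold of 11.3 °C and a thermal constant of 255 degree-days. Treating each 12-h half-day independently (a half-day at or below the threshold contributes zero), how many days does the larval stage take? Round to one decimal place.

Day half: max(0, 25.1 − 11.3) × 0.5 = 13.8 × 0.5 = 6.90 DD.
Night half: max(0, 6.8 − 11.3) × 0.5 = 0.0 × 0.5 = 0.00 DD.
Per 24 h: 6.90 DD/day.
Duration = 255 / 6.90 = 36.957 ≈ 37.0 days.

37.0 days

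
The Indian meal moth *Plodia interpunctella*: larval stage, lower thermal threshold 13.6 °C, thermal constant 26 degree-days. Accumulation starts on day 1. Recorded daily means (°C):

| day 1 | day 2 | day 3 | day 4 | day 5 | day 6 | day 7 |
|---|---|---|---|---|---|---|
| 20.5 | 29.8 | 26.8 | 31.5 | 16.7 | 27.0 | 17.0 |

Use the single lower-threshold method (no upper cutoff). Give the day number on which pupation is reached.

Daily DD above 13.6 °C: 6.9, 16.2, 13.2, 17.9, 3.1, 13.4, 3.4.
Cumulative: 6.9, 23.1, 36.3, 54.2, 57.3, 70.7, 74.1.
The total first reaches 26 DD on day 3.

day 3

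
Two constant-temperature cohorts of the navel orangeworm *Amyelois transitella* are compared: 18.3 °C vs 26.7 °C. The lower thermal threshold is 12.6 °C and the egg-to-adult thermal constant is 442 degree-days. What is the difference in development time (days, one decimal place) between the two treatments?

At 18.3 °C: 442 / (18.3 − 12.6) = 442 / 5.7 = 77.544 d.
At 26.7 °C: 442 / (26.7 − 12.6) = 442 / 14.1 = 31.348 d.
Difference = |77.544 − 31.348| = 46.196 ≈ 46.2 days.

46.2 days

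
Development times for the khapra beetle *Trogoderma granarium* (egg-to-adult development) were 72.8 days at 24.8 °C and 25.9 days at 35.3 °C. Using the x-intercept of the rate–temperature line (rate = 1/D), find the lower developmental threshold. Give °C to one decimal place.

19.0 °C

Equal thermal constants: D₁(T₁ − T_b) = D₂(T₂ − T_b).
72.8·(24.8 − T_b) = 25.9·(35.3 − T_b)
T_b = (72.8·24.8 − 25.9·35.3) / (72.8 − 25.9) = 891.17 / 46.9 = 19.001 °C ≈ 19.0 °C.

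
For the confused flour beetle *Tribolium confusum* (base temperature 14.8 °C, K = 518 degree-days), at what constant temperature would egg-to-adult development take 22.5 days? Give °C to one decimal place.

37.8 °C

Required daily accumulation = 518 / 22.5 = 23.022 DD/day.
T = T_base + 23.022 = 14.8 + 23.022 = 37.822 ≈ 37.8 °C.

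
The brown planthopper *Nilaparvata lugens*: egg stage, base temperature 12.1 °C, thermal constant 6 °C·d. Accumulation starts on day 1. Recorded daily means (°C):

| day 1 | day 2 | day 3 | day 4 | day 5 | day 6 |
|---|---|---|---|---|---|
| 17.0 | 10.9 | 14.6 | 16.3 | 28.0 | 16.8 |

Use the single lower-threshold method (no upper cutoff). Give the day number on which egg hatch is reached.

Daily DD above 12.1 °C: 4.9, 0.0, 2.5, 4.2, 15.9, 4.7.
Cumulative: 4.9, 4.9, 7.4, 11.6, 27.5, 32.2.
The total first reaches 6 DD on day 3.

day 3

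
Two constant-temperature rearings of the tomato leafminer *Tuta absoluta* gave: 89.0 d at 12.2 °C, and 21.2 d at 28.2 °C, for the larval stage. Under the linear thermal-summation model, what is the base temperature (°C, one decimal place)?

7.2 °C

Equal thermal constants: D₁(T₁ − T_b) = D₂(T₂ − T_b).
89.0·(12.2 − T_b) = 21.2·(28.2 − T_b)
T_b = (89.0·12.2 − 21.2·28.2) / (89.0 − 21.2) = 487.96 / 67.8 = 7.197 °C ≈ 7.2 °C.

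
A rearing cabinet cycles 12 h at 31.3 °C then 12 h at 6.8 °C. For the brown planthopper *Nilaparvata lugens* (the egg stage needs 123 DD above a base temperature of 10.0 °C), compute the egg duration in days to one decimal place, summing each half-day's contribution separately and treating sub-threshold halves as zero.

Day half: max(0, 31.3 − 10.0) × 0.5 = 21.3 × 0.5 = 10.65 DD.
Night half: max(0, 6.8 − 10.0) × 0.5 = 0.0 × 0.5 = 0.00 DD.
Per 24 h: 10.65 DD/day.
Duration = 123 / 10.65 = 11.549 ≈ 11.5 days.

11.5 days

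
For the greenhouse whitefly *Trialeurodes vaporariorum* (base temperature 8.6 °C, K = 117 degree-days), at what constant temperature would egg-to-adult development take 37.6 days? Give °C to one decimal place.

Required daily accumulation = 117 / 37.6 = 3.112 DD/day.
T = T_base + 3.112 = 8.6 + 3.112 = 11.712 ≈ 11.7 °C.

11.7 °C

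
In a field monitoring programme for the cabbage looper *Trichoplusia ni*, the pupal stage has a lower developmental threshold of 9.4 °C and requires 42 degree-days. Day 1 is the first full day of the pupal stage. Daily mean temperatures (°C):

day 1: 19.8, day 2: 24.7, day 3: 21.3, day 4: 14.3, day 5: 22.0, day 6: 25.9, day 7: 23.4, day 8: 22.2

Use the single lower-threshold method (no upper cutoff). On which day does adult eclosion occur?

day 4

Daily DD above 9.4 °C: 10.4, 15.3, 11.9, 4.9, 12.6, 16.5, 14.0, 12.8.
Cumulative: 10.4, 25.7, 37.6, 42.5, 55.1, 71.6, 85.6, 98.4.
The total first reaches 42 DD on day 4.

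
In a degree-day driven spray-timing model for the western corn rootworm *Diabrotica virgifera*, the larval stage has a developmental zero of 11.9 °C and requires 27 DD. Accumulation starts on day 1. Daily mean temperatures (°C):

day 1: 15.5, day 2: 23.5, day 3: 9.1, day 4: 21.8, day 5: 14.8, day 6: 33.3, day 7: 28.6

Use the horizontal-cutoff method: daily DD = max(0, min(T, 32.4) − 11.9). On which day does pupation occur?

day 5

Daily DD above 11.9 °C (capped at 20.5): 3.6, 11.6, 0.0, 9.9, 2.9, 20.5, 16.7.
Cumulative: 3.6, 15.2, 15.2, 25.1, 28.0, 48.5, 65.2.
The total first reaches 27 DD on day 5.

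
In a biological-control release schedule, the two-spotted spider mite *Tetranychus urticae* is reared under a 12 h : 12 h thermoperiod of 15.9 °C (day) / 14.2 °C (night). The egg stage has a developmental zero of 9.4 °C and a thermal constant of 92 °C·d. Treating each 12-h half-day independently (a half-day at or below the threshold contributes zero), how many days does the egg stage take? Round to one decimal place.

Day half: max(0, 15.9 − 9.4) × 0.5 = 6.5 × 0.5 = 3.25 DD.
Night half: max(0, 14.2 − 9.4) × 0.5 = 4.8 × 0.5 = 2.40 DD.
Per 24 h: 5.65 DD/day.
Duration = 92 / 5.65 = 16.283 ≈ 16.3 days.

16.3 days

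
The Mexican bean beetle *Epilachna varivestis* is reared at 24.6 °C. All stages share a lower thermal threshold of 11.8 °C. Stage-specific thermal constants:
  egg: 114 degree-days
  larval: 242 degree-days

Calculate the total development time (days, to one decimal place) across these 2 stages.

27.8 days

Daily accumulation at 24.6 °C = 24.6 − 11.8 = 12.8 DD/day.
Total K = 114 + 242 = 356 DD.
Total duration = 356 / 12.8 = 27.812 ≈ 27.8 days.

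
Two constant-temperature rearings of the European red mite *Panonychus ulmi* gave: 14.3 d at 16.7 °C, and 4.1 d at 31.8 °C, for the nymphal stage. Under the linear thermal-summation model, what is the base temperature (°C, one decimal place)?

10.6 °C

Equal thermal constants: D₁(T₁ − T_b) = D₂(T₂ − T_b).
14.3·(16.7 − T_b) = 4.1·(31.8 − T_b)
T_b = (14.3·16.7 − 4.1·31.8) / (14.3 − 4.1) = 108.43 / 10.2 = 10.630 °C ≈ 10.6 °C.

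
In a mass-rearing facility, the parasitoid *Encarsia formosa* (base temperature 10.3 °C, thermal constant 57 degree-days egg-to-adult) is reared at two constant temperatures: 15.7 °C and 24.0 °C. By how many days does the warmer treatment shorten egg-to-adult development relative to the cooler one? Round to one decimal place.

At 15.7 °C: 57 / (15.7 − 10.3) = 57 / 5.4 = 10.556 d.
At 24.0 °C: 57 / (24.0 − 10.3) = 57 / 13.7 = 4.161 d.
Difference = |10.556 − 4.161| = 6.395 ≈ 6.4 days.

6.4 days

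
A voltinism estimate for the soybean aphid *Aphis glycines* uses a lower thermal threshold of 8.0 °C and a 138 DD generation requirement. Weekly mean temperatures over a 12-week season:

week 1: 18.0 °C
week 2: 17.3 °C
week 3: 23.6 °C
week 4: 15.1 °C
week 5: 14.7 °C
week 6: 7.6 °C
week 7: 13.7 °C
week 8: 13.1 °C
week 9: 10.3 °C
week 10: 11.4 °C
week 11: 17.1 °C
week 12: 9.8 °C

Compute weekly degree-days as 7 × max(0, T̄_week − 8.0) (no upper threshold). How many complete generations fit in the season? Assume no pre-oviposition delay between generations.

3 generations

Weekly DD (7 × max(0, T̄ − 8.0)): 70.0, 65.1, 109.2, 49.7, 46.9, 0.0, 39.9, 35.7, 16.1, 23.8, 63.7, 12.6.
Season total = 532.7 DD.
Complete generations = ⌊532.7 / 138⌋ = 3.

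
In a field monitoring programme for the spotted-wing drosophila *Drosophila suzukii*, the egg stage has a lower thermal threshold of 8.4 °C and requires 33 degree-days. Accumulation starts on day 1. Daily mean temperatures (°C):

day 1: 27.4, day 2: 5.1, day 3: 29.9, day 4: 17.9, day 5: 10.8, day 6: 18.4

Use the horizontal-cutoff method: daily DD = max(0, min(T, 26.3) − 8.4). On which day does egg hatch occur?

Daily DD above 8.4 °C (capped at 17.9): 17.9, 0.0, 17.9, 9.5, 2.4, 10.0.
Cumulative: 17.9, 17.9, 35.8, 45.3, 47.7, 57.7.
The total first reaches 33 DD on day 3.

day 3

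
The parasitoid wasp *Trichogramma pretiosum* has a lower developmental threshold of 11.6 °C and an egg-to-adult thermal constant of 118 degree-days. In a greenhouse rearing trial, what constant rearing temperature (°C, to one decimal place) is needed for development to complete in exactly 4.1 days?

Required daily accumulation = 118 / 4.1 = 28.780 DD/day.
T = T_base + 28.780 = 11.6 + 28.780 = 40.380 ≈ 40.4 °C.

40.4 °C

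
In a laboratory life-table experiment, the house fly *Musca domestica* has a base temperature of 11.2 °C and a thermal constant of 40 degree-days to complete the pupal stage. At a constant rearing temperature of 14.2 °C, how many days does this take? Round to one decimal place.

Daily accumulation = 14.2 − 11.2 = 3.0 DD/day.
Duration = 40 / 3.0 = 13.333 ≈ 13.3 days.

13.3 days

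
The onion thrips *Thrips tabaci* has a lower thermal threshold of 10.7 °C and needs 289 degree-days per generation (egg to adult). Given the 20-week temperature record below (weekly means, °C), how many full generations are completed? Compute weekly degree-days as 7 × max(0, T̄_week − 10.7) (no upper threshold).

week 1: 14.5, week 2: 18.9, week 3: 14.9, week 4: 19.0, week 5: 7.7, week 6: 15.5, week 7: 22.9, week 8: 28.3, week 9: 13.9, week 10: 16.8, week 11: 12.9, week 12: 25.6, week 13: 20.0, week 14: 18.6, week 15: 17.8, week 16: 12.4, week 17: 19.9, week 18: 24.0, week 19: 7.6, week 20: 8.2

Weekly DD (7 × max(0, T̄ − 10.7)): 26.6, 57.4, 29.4, 58.1, 0.0, 33.6, 85.4, 123.2, 22.4, 42.7, 15.4, 104.3, 65.1, 55.3, 49.7, 11.9, 64.4, 93.1, 0.0, 0.0.
Season total = 938.0 DD.
Complete generations = ⌊938.0 / 289⌋ = 3.

3 generations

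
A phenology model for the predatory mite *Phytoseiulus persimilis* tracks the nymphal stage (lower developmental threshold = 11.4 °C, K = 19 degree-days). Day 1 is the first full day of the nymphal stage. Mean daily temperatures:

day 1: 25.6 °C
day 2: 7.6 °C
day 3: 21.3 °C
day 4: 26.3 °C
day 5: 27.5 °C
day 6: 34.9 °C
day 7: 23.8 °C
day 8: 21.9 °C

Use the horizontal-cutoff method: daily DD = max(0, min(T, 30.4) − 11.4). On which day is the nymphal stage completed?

day 3

Daily DD above 11.4 °C (capped at 19.0): 14.2, 0.0, 9.9, 14.9, 16.1, 19.0, 12.4, 10.5.
Cumulative: 14.2, 14.2, 24.1, 39.0, 55.1, 74.1, 86.5, 97.0.
The total first reaches 19 DD on day 3.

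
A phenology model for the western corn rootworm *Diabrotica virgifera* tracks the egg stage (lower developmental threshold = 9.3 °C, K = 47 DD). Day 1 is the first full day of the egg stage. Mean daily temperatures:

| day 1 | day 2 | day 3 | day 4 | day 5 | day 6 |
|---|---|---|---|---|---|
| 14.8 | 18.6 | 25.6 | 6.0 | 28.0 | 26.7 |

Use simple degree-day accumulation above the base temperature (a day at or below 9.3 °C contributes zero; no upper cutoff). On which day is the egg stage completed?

Daily DD above 9.3 °C: 5.5, 9.3, 16.3, 0.0, 18.7, 17.4.
Cumulative: 5.5, 14.8, 31.1, 31.1, 49.8, 67.2.
The total first reaches 47 DD on day 5.

day 5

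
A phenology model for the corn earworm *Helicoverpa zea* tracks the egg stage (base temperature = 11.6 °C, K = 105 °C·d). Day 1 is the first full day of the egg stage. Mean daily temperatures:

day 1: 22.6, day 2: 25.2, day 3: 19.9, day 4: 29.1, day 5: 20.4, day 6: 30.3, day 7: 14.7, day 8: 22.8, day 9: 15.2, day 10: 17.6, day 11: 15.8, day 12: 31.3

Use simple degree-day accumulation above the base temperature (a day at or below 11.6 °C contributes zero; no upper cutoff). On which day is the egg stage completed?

Daily DD above 11.6 °C: 11.0, 13.6, 8.3, 17.5, 8.8, 18.7, 3.1, 11.2, 3.6, 6.0, 4.2, 19.7.
Cumulative: 11.0, 24.6, 32.9, 50.4, 59.2, 77.9, 81.0, 92.2, 95.8, 101.8, 106.0, 125.7.
The total first reaches 105 DD on day 11.

day 11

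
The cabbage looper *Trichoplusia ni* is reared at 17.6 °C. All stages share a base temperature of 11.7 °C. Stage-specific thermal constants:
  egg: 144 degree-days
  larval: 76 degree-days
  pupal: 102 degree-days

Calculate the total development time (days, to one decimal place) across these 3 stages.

Daily accumulation at 17.6 °C = 17.6 − 11.7 = 5.9 DD/day.
Total K = 144 + 76 + 102 = 322 DD.
Total duration = 322 / 5.9 = 54.576 ≈ 54.6 days.

54.6 days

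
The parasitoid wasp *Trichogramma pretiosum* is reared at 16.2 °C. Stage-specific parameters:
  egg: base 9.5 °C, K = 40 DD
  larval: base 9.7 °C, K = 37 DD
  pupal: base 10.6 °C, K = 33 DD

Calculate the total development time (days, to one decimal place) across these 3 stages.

egg: 40 / (16.2 − 9.5) = 40 / 6.7 = 5.970 d.
larval: 37 / (16.2 − 9.7) = 37 / 6.5 = 5.692 d.
pupal: 33 / (16.2 − 10.6) = 33 / 5.6 = 5.893 d.
Sum = 17.555 ≈ 17.6 days.

17.6 days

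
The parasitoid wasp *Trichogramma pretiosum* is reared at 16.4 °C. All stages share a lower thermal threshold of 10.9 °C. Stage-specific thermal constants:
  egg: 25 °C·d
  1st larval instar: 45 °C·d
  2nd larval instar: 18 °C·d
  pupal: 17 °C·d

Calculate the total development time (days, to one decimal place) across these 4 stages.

Daily accumulation at 16.4 °C = 16.4 − 10.9 = 5.5 DD/day.
Total K = 25 + 45 + 18 + 17 = 105 DD.
Total duration = 105 / 5.5 = 19.091 ≈ 19.1 days.

19.1 days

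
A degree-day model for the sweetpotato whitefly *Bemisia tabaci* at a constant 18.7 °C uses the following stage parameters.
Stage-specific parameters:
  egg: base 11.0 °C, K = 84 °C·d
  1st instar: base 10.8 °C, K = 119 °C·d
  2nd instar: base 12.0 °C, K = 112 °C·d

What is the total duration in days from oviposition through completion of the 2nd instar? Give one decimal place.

egg: 84 / (18.7 − 11.0) = 84 / 7.7 = 10.909 d.
1st instar: 119 / (18.7 − 10.8) = 119 / 7.9 = 15.063 d.
2nd instar: 112 / (18.7 − 12.0) = 112 / 6.7 = 16.716 d.
Sum = 42.689 ≈ 42.7 days.

42.7 days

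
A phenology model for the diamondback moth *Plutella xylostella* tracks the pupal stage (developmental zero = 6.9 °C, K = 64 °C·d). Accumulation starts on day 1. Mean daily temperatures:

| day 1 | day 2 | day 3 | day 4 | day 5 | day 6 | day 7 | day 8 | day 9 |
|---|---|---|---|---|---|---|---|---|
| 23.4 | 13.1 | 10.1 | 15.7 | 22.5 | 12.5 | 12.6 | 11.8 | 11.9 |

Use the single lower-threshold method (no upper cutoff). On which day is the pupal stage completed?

Daily DD above 6.9 °C: 16.5, 6.2, 3.2, 8.8, 15.6, 5.6, 5.7, 4.9, 5.0.
Cumulative: 16.5, 22.7, 25.9, 34.7, 50.3, 55.9, 61.6, 66.5, 71.5.
The total first reaches 64 DD on day 8.

day 8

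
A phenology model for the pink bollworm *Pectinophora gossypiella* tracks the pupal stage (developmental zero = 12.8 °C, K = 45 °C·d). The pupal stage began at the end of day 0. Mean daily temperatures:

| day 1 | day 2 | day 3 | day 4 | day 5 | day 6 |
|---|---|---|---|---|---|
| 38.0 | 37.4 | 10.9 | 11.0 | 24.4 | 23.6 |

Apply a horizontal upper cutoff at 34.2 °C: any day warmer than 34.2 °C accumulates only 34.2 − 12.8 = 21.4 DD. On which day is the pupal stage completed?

Daily DD above 12.8 °C (capped at 21.4): 21.4, 21.4, 0.0, 0.0, 11.6, 10.8.
Cumulative: 21.4, 42.8, 42.8, 42.8, 54.4, 65.2.
The total first reaches 45 DD on day 5.

day 5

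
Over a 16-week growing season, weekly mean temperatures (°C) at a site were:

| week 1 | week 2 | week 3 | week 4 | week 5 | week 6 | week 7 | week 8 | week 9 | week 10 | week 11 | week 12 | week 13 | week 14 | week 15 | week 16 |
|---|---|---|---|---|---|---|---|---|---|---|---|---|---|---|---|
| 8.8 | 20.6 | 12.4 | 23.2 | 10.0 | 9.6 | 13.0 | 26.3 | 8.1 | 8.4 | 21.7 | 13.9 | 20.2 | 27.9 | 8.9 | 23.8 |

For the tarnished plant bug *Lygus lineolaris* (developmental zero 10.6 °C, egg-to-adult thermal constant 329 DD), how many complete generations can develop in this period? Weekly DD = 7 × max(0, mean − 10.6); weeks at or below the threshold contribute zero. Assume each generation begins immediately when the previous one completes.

2 generations

Weekly DD (7 × max(0, T̄ − 10.6)): 0.0, 70.0, 12.6, 88.2, 0.0, 0.0, 16.8, 109.9, 0.0, 0.0, 77.7, 23.1, 67.2, 121.1, 0.0, 92.4.
Season total = 679.0 DD.
Complete generations = ⌊679.0 / 329⌋ = 2.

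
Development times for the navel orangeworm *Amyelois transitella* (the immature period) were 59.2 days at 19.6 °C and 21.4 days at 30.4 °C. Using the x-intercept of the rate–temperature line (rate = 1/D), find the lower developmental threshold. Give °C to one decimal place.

Linear rate model ⇒ the product D·(T − T_b) is constant across temperatures.
59.2·(19.6 − T_b) = 21.4·(30.4 − T_b)
T_b = (59.2·19.6 − 21.4·30.4) / (59.2 − 21.4) = 509.76 / 37.8 = 13.486 °C ≈ 13.5 °C.

13.5 °C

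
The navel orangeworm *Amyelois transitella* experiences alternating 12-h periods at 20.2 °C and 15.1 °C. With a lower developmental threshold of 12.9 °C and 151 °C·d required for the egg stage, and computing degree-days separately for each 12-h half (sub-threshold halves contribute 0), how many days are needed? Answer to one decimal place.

Day half: max(0, 20.2 − 12.9) × 0.5 = 7.3 × 0.5 = 3.65 DD.
Night half: max(0, 15.1 − 12.9) × 0.5 = 2.2 × 0.5 = 1.10 DD.
Per 24 h: 4.75 DD/day.
Duration = 151 / 4.75 = 31.789 ≈ 31.8 days.

31.8 days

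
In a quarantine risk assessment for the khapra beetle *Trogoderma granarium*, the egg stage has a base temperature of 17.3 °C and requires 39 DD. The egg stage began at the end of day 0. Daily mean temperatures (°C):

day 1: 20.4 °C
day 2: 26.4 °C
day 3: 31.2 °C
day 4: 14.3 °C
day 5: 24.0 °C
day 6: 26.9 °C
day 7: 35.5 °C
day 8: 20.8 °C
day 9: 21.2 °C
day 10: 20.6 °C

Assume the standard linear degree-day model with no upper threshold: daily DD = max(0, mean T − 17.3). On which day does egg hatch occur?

Daily DD above 17.3 °C: 3.1, 9.1, 13.9, 0.0, 6.7, 9.6, 18.2, 3.5, 3.9, 3.3.
Cumulative: 3.1, 12.2, 26.1, 26.1, 32.8, 42.4, 60.6, 64.1, 68.0, 71.3.
The total first reaches 39 DD on day 6.

day 6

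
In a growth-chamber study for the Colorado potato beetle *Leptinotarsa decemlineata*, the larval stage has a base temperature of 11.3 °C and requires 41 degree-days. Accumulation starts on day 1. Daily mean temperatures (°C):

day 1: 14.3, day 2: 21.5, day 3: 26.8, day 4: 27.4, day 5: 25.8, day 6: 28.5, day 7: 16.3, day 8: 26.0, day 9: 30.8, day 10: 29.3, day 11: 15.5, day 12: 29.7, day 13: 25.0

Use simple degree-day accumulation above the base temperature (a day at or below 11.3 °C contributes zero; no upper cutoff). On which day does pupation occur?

day 4

Daily DD above 11.3 °C: 3.0, 10.2, 15.5, 16.1, 14.5, 17.2, 5.0, 14.7, 19.5, 18.0, 4.2, 18.4, 13.7.
Cumulative: 3.0, 13.2, 28.7, 44.8, 59.3, 76.5, 81.5, 96.2, 115.7, 133.7, 137.9, 156.3, 170.0.
The total first reaches 41 DD on day 4.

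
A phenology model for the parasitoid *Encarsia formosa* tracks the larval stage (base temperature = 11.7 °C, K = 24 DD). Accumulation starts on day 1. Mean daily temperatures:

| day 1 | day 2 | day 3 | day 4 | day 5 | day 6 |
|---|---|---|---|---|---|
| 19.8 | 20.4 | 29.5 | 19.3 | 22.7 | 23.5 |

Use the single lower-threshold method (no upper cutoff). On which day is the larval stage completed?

Daily DD above 11.7 °C: 8.1, 8.7, 17.8, 7.6, 11.0, 11.8.
Cumulative: 8.1, 16.8, 34.6, 42.2, 53.2, 65.0.
The total first reaches 24 DD on day 3.

day 3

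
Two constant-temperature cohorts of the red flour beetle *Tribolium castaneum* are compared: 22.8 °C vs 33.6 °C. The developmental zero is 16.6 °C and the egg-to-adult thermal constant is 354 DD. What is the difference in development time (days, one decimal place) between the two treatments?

36.3 days

At 22.8 °C: 354 / (22.8 − 16.6) = 354 / 6.2 = 57.097 d.
At 33.6 °C: 354 / (33.6 − 16.6) = 354 / 17.0 = 20.824 d.
Difference = |57.097 − 20.824| = 36.273 ≈ 36.3 days.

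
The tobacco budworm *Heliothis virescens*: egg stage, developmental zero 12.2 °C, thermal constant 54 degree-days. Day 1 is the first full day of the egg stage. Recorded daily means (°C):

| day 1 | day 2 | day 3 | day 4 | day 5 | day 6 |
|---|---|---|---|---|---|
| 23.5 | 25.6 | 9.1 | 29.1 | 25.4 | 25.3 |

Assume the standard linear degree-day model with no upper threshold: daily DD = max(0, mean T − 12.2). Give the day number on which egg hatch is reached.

day 5

Daily DD above 12.2 °C: 11.3, 13.4, 0.0, 16.9, 13.2, 13.1.
Cumulative: 11.3, 24.7, 24.7, 41.6, 54.8, 67.9.
The total first reaches 54 DD on day 5.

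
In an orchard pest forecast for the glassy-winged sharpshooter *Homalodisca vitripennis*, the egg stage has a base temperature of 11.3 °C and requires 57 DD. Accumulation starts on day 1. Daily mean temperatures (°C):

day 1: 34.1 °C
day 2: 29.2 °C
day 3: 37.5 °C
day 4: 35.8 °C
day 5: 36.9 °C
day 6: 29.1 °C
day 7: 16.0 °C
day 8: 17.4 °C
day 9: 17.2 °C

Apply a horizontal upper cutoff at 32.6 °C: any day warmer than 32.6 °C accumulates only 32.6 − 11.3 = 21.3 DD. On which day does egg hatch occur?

Daily DD above 11.3 °C (capped at 21.3): 21.3, 17.9, 21.3, 21.3, 21.3, 17.8, 4.7, 6.1, 5.9.
Cumulative: 21.3, 39.2, 60.5, 81.8, 103.1, 120.9, 125.6, 131.7, 137.6.
The total first reaches 57 DD on day 3.

day 3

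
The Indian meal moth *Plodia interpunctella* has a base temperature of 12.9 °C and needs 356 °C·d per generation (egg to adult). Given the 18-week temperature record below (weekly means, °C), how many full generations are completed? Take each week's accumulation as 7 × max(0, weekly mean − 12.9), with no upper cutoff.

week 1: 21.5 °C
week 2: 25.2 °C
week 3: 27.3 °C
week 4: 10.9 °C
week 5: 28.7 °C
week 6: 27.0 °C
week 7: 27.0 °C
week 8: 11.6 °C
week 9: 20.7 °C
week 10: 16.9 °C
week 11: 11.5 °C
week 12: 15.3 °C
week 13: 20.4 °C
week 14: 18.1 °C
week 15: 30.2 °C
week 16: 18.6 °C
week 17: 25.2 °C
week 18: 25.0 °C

Weekly DD (7 × max(0, T̄ − 12.9)): 60.2, 86.1, 100.8, 0.0, 110.6, 98.7, 98.7, 0.0, 54.6, 28.0, 0.0, 16.8, 52.5, 36.4, 121.1, 39.9, 86.1, 84.7.
Season total = 1075.2 DD.
Complete generations = ⌊1075.2 / 356⌋ = 3.

3 generations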